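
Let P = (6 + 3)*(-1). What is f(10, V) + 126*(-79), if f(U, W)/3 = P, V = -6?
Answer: -9981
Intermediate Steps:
P = -9 (P = 9*(-1) = -9)
f(U, W) = -27 (f(U, W) = 3*(-9) = -27)
f(10, V) + 126*(-79) = -27 + 126*(-79) = -27 - 9954 = -9981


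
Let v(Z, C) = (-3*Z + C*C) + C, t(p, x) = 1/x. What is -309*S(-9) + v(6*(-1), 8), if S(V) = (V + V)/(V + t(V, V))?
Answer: -21339/41 ≈ -520.46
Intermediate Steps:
v(Z, C) = C + C² - 3*Z (v(Z, C) = (-3*Z + C²) + C = (C² - 3*Z) + C = C + C² - 3*Z)
S(V) = 2*V/(V + 1/V) (S(V) = (V + V)/(V + 1/V) = (2*V)/(V + 1/V) = 2*V/(V + 1/V))
-309*S(-9) + v(6*(-1), 8) = -618*(-9)²/(1 + (-9)²) + (8 + 8² - 18*(-1)) = -618*81/(1 + 81) + (8 + 64 - 3*(-6)) = -618*81/82 + (8 + 64 + 18) = -618*81/82 + 90 = -309*81/41 + 90 = -25029/41 + 90 = -21339/41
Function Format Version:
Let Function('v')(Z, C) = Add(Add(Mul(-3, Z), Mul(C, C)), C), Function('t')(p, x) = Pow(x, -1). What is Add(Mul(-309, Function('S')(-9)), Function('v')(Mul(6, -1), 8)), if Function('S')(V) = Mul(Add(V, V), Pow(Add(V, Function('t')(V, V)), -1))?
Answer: Rational(-21339, 41) ≈ -520.46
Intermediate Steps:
Function('v')(Z, C) = Add(C, Pow(C, 2), Mul(-3, Z)) (Function('v')(Z, C) = Add(Add(Mul(-3, Z), Pow(C, 2)), C) = Add(Add(Pow(C, 2), Mul(-3, Z)), C) = Add(C, Pow(C, 2), Mul(-3, Z)))
Function('S')(V) = Mul(2, V, Pow(Add(V, Pow(V, -1)), -1)) (Function('S')(V) = Mul(Add(V, V), Pow(Add(V, Pow(V, -1)), -1)) = Mul(Mul(2, V), Pow(Add(V, Pow(V, -1)), -1)) = Mul(2, V, Pow(Add(V, Pow(V, -1)), -1)))
Add(Mul(-309, Function('S')(-9)), Function('v')(Mul(6, -1), 8)) = Add(Mul(-309, Mul(2, Pow(-9, 2), Pow(Add(1, Pow(-9, 2)), -1))), Add(8, Pow(8, 2), Mul(-3, Mul(6, -1)))) = Add(Mul(-309, Mul(2, 81, Pow(Add(1, 81), -1))), Add(8, 64, Mul(-3, -6))) = Add(Mul(-309, Mul(2, 81, Pow(82, -1))), Add(8, 64, 18)) = Add(Mul(-309, Mul(2, 81, Rational(1, 82))), 90) = Add(Mul(-309, Rational(81, 41)), 90) = Add(Rational(-25029, 41), 90) = Rational(-21339, 41)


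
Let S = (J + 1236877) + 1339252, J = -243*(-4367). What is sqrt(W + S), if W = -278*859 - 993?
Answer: sqrt(3397515) ≈ 1843.2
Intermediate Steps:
J = 1061181
W = -239795 (W = -238802 - 993 = -239795)
S = 3637310 (S = (1061181 + 1236877) + 1339252 = 2298058 + 1339252 = 3637310)
sqrt(W + S) = sqrt(-239795 + 3637310) = sqrt(3397515)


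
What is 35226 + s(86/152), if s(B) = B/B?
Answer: 35227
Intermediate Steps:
s(B) = 1
35226 + s(86/152) = 35226 + 1 = 35227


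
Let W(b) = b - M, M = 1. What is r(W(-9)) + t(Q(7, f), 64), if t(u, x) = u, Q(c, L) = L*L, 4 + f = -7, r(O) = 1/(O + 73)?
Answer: 7624/63 ≈ 121.02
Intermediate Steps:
W(b) = -1 + b (W(b) = b - 1*1 = b - 1 = -1 + b)
r(O) = 1/(73 + O)
f = -11 (f = -4 - 7 = -11)
Q(c, L) = L²
r(W(-9)) + t(Q(7, f), 64) = 1/(73 + (-1 - 9)) + (-11)² = 1/(73 - 10) + 121 = 1/63 + 121 = 7624/63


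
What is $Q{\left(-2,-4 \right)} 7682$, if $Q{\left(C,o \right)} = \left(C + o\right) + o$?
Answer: $-76820$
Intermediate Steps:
$Q{\left(C,o \right)} = C + 2 o$
$Q{\left(-2,-4 \right)} 7682 = \left(-2 + 2 \left(-4\right)\right) 7682 = \left(-2 - 8\right) 7682 = \left(-10\right) 7682 = -76820$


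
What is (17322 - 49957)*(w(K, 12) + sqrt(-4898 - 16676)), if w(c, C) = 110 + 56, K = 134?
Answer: -5417410 - 32635*I*sqrt(21574) ≈ -5.4174e+6 - 4.7935e+6*I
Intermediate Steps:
w(c, C) = 166
(17322 - 49957)*(w(K, 12) + sqrt(-4898 - 16676)) = (17322 - 49957)*(166 + sqrt(-4898 - 16676)) = -32635*(166 + sqrt(-21574)) = -32635*(166 + I*sqrt(21574)) = -5417410 - 32635*I*sqrt(21574)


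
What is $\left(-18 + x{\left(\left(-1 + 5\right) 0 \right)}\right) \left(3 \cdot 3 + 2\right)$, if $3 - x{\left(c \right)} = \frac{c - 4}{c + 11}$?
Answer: $-161$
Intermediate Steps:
$x{\left(c \right)} = 3 - \frac{-4 + c}{11 + c}$ ($x{\left(c \right)} = 3 - \frac{c - 4}{c + 11} = 3 - \frac{-4 + c}{11 + c}$)
$\left(-18 + x{\left(\left(-1 + 5\right) 0 \right)}\right) \left(3 \cdot 3 + 2\right) = \left(-18 + \frac{37 + 2 \left(-1 + 5\right) 0}{11 + \left(-1 + 5\right) 0}\right) \left(3 \cdot 3 + 2\right) = \left(-18 + \frac{37 + 2 \cdot 4 \cdot 0}{11 + 4 \cdot 0}\right) \left(9 + 2\right) = \left(-18 + \frac{37 + 2 \cdot 0}{11 + 0}\right) 11 = \left(-18 + \frac{37 + 0}{11}\right) 11 = \left(-18 + \frac{1}{11} \cdot 37\right) 11 = \left(-18 + \frac{37}{11}\right) 11 = \left(- \frac{161}{11}\right) 11 = -161$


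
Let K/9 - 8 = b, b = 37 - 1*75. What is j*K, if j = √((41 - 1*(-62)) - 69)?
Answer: -270*√34 ≈ -1574.4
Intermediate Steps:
b = -38 (b = 37 - 75 = -38)
K = -270 (K = 72 + 9*(-38) = 72 - 342 = -270)
j = √34 (j = √((41 + 62) - 69) = √(103 - 69) = √34 ≈ 5.8309)
j*K = √34*(-270) = -270*√34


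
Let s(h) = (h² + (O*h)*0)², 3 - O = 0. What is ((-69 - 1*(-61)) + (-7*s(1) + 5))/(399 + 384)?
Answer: -10/783 ≈ -0.012771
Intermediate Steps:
O = 3 (O = 3 - 1*0 = 3 + 0 = 3)
s(h) = h⁴ (s(h) = (h² + (3*h)*0)² = (h² + 0)² = (h²)² = h⁴)
((-69 - 1*(-61)) + (-7*s(1) + 5))/(399 + 384) = ((-69 - 1*(-61)) + (-7*1⁴ + 5))/(399 + 384) = ((-69 + 61) + (-7*1 + 5))/783 = (-8 + (-7 + 5))*(1/783) = (-8 - 2)*(1/783) = -10*1/783 = -10/783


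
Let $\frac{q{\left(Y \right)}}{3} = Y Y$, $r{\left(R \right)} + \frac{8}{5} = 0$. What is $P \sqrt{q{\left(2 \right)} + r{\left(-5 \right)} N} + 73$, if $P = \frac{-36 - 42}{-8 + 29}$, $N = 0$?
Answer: $73 - \frac{52 \sqrt{3}}{7} \approx 60.133$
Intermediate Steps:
$r{\left(R \right)} = - \frac{8}{5}$ ($r{\left(R \right)} = - \frac{8}{5} + 0 = - \frac{8}{5}$)
$q{\left(Y \right)} = 3 Y^{2}$ ($q{\left(Y \right)} = 3 Y Y = 3 Y^{2}$)
$P = - \frac{26}{7}$ ($P = - \frac{78}{21} = \left(-78\right) \frac{1}{21} = - \frac{26}{7} \approx -3.7143$)
$P \sqrt{q{\left(2 \right)} + r{\left(-5 \right)} N} + 73 = - \frac{26 \sqrt{3 \cdot 2^{2} - 0}}{7} + 73 = - \frac{26 \sqrt{3 \cdot 4 + 0}}{7} + 73 = - \frac{26 \sqrt{12 + 0}}{7} + 73 = - \frac{26 \sqrt{12}}{7} + 73 = - \frac{26 \cdot 2 \sqrt{3}}{7} + 73 = - \frac{52 \sqrt{3}}{7} + 73 = 73 - \frac{52 \sqrt{3}}{7}$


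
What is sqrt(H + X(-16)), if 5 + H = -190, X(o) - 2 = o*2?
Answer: 15*I ≈ 15.0*I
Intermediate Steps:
X(o) = 2 + 2*o (X(o) = 2 + o*2 = 2 + 2*o)
H = -195 (H = -5 - 190 = -195)
sqrt(H + X(-16)) = sqrt(-195 + (2 + 2*(-16))) = sqrt(-195 + (2 - 32)) = sqrt(-195 - 30) = sqrt(-225) = 15*I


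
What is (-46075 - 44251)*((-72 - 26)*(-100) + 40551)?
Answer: -4548004426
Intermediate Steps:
(-46075 - 44251)*((-72 - 26)*(-100) + 40551) = -90326*(-98*(-100) + 40551) = -90326*(9800 + 40551) = -90326*50351 = -4548004426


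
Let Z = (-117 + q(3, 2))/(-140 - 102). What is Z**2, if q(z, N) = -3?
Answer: 3600/14641 ≈ 0.24588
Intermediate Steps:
Z = 60/121 (Z = (-117 - 3)/(-140 - 102) = -120/(-242) = -120*(-1/242) = 60/121 ≈ 0.49587)
Z**2 = (60/121)**2 = 3600/14641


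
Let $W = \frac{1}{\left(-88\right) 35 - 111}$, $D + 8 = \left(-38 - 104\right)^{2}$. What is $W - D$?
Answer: $- \frac{64317797}{3191} \approx -20156.0$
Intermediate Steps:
$D = 20156$ ($D = -8 + \left(-38 - 104\right)^{2} = -8 + \left(-142\right)^{2} = -8 + 20164 = 20156$)
$W = - \frac{1}{3191}$ ($W = \frac{1}{-3080 - 111} = \frac{1}{-3191} = - \frac{1}{3191} \approx -0.00031338$)
$W - D = - \frac{1}{3191} - 20156 = - \frac{64317797}{3191}$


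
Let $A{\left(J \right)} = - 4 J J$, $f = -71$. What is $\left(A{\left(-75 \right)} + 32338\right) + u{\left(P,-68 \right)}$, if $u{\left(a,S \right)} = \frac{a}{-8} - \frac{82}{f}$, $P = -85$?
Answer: $\frac{5594675}{568} \approx 9849.8$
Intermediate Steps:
$u{\left(a,S \right)} = \frac{82}{71} - \frac{a}{8}$ ($u{\left(a,S \right)} = \frac{a}{-8} - \frac{82}{-71} = a \left(- \frac{1}{8}\right) - - \frac{82}{71} = - \frac{a}{8} + \frac{82}{71} = \frac{82}{71} - \frac{a}{8}$)
$A{\left(J \right)} = - 4 J^{2}$
$\left(A{\left(-75 \right)} + 32338\right) + u{\left(P,-68 \right)} = \left(- 4 \left(-75\right)^{2} + 32338\right) + \left(\frac{82}{71} - - \frac{85}{8}\right) = \left(\left(-4\right) 5625 + 32338\right) + \left(\frac{82}{71} + \frac{85}{8}\right) = \left(-22500 + 32338\right) + \frac{6691}{568} = 9838 + \frac{6691}{568} = \frac{5594675}{568}$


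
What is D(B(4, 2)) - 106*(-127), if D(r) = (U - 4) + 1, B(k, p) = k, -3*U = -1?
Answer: 40378/3 ≈ 13459.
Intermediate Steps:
U = ⅓ (U = -⅓*(-1) = ⅓ ≈ 0.33333)
D(r) = -8/3 (D(r) = (⅓ - 4) + 1 = -11/3 + 1 = -8/3)
D(B(4, 2)) - 106*(-127) = -8/3 - 106*(-127) = -8/3 + 13462 = 40378/3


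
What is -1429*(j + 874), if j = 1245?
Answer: -3028051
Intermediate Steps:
-1429*(j + 874) = -1429*(1245 + 874) = -1429*2119 = -3028051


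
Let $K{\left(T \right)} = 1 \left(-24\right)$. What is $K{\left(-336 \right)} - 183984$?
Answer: $-184008$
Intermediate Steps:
$K{\left(T \right)} = -24$
$K{\left(-336 \right)} - 183984 = -24 - 183984 = -184008$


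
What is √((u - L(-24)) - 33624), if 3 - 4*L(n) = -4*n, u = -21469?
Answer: I*√220279/2 ≈ 234.67*I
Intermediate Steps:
L(n) = ¾ + n (L(n) = ¾ - (-1)*n = ¾ + n)
√((u - L(-24)) - 33624) = √((-21469 - (¾ - 24)) - 33624) = √((-21469 - 1*(-93/4)) - 33624) = √((-21469 + 93/4) - 33624) = √(-85783/4 - 33624) = √(-220279/4) = I*√220279/2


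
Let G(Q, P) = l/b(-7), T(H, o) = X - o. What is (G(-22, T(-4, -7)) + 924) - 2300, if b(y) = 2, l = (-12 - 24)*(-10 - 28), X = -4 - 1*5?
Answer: -692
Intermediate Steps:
X = -9 (X = -4 - 5 = -9)
T(H, o) = -9 - o
l = 1368 (l = -36*(-38) = 1368)
G(Q, P) = 684 (G(Q, P) = 1368/2 = 1368*(½) = 684)
(G(-22, T(-4, -7)) + 924) - 2300 = (684 + 924) - 2300 = 1608 - 2300 = -692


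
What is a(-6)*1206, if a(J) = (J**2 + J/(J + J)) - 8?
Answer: 34371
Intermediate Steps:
a(J) = -15/2 + J**2 (a(J) = (J**2 + J/((2*J))) - 8 = (J**2 + (1/(2*J))*J) - 8 = (J**2 + 1/2) - 8 = (1/2 + J**2) - 8 = -15/2 + J**2)
a(-6)*1206 = (-15/2 + (-6)**2)*1206 = (-15/2 + 36)*1206 = (57/2)*1206 = 34371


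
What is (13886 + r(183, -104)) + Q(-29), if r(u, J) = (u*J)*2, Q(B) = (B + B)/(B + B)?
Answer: -24177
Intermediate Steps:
Q(B) = 1 (Q(B) = (2*B)/((2*B)) = (2*B)*(1/(2*B)) = 1)
r(u, J) = 2*J*u (r(u, J) = (J*u)*2 = 2*J*u)
(13886 + r(183, -104)) + Q(-29) = (13886 + 2*(-104)*183) + 1 = (13886 - 38064) + 1 = -24178 + 1 = -24177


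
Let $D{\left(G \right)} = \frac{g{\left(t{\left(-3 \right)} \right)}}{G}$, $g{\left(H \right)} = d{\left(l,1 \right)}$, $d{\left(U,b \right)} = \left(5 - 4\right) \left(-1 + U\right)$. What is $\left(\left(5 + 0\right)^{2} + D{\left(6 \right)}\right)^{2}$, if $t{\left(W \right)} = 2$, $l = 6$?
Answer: $\frac{24025}{36} \approx 667.36$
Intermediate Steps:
$d{\left(U,b \right)} = -1 + U$ ($d{\left(U,b \right)} = 1 \left(-1 + U\right) = -1 + U$)
$g{\left(H \right)} = 5$ ($g{\left(H \right)} = -1 + 6 = 5$)
$D{\left(G \right)} = \frac{5}{G}$
$\left(\left(5 + 0\right)^{2} + D{\left(6 \right)}\right)^{2} = \left(\left(5 + 0\right)^{2} + \frac{5}{6}\right)^{2} = \left(5^{2} + 5 \cdot \frac{1}{6}\right)^{2} = \left(25 + \frac{5}{6}\right)^{2} = \left(\frac{155}{6}\right)^{2} = \frac{24025}{36}$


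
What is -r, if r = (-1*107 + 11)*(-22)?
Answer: -2112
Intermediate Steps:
r = 2112 (r = (-107 + 11)*(-22) = -96*(-22) = 2112)
-r = -1*2112 = -2112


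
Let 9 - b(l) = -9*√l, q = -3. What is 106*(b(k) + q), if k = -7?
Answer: 636 + 954*I*√7 ≈ 636.0 + 2524.0*I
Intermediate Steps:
b(l) = 9 + 9*√l (b(l) = 9 - (-9)*√l = 9 + 9*√l)
106*(b(k) + q) = 106*((9 + 9*√(-7)) - 3) = 106*((9 + 9*(I*√7)) - 3) = 106*((9 + 9*I*√7) - 3) = 106*(6 + 9*I*√7) = 636 + 954*I*√7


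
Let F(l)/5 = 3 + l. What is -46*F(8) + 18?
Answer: -2512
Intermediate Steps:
F(l) = 15 + 5*l (F(l) = 5*(3 + l) = 15 + 5*l)
-46*F(8) + 18 = -46*(15 + 5*8) + 18 = -46*(15 + 40) + 18 = -46*55 + 18 = -2530 + 18 = -2512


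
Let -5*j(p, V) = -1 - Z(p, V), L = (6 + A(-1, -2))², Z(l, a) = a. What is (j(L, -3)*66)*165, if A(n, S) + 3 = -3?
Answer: -4356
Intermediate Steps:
A(n, S) = -6 (A(n, S) = -3 - 3 = -6)
L = 0 (L = (6 - 6)² = 0² = 0)
j(p, V) = ⅕ + V/5 (j(p, V) = -(-1 - V)/5 = ⅕ + V/5)
(j(L, -3)*66)*165 = ((⅕ + (⅕)*(-3))*66)*165 = ((⅕ - ⅗)*66)*165 = -⅖*66*165 = -132/5*165 = -4356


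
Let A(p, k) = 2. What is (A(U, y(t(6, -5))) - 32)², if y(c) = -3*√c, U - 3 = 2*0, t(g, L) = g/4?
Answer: 900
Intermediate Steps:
t(g, L) = g/4 (t(g, L) = g*(¼) = g/4)
U = 3 (U = 3 + 2*0 = 3 + 0 = 3)
(A(U, y(t(6, -5))) - 32)² = (2 - 32)² = (-30)² = 900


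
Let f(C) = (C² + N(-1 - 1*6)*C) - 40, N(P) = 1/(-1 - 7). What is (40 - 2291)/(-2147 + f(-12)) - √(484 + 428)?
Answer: 4502/4083 - 4*√57 ≈ -29.097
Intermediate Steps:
N(P) = -⅛ (N(P) = 1/(-8) = -⅛)
f(C) = -40 + C² - C/8 (f(C) = (C² - C/8) - 40 = -40 + C² - C/8)
(40 - 2291)/(-2147 + f(-12)) - √(484 + 428) = (40 - 2291)/(-2147 + (-40 + (-12)² - ⅛*(-12))) - √(484 + 428) = -2251/(-2147 + (-40 + 144 + 3/2)) - √912 = -2251/(-2147 + 211/2) - 4*√57 = -2251/(-4083/2) - 4*√57 = -2251*(-2/4083) - 4*√57 = 4502/4083 - 4*√57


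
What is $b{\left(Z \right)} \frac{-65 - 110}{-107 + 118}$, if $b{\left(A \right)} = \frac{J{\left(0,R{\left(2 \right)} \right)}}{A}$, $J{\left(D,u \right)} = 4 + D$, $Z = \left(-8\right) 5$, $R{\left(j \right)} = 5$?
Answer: $\frac{35}{22} \approx 1.5909$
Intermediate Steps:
$Z = -40$
$b{\left(A \right)} = \frac{4}{A}$ ($b{\left(A \right)} = \frac{4 + 0}{A} = \frac{4}{A}$)
$b{\left(Z \right)} \frac{-65 - 110}{-107 + 118} = \frac{4}{-40} \frac{-65 - 110}{-107 + 118} = 4 \left(- \frac{1}{40}\right) \left(- \frac{175}{11}\right) = - \frac{\left(-175\right) \frac{1}{11}}{10} = \left(- \frac{1}{10}\right) \left(- \frac{175}{11}\right) = \frac{35}{22}$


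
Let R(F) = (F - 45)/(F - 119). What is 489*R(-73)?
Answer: 9617/32 ≈ 300.53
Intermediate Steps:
R(F) = (-45 + F)/(-119 + F)
489*R(-73) = 489*((-45 - 73)/(-119 - 73)) = 489*(-118/(-192)) = 489*(-1/192*(-118)) = 489*(59/96) = 9617/32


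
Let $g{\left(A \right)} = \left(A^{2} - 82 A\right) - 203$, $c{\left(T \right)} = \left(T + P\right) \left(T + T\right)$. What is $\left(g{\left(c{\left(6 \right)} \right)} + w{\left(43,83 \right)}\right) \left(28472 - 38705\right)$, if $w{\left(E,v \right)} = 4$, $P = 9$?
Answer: $-178473753$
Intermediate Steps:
$c{\left(T \right)} = 2 T \left(9 + T\right)$ ($c{\left(T \right)} = \left(T + 9\right) \left(T + T\right) = \left(9 + T\right) 2 T = 2 T \left(9 + T\right)$)
$g{\left(A \right)} = -203 + A^{2} - 82 A$
$\left(g{\left(c{\left(6 \right)} \right)} + w{\left(43,83 \right)}\right) \left(28472 - 38705\right) = \left(\left(-203 + \left(2 \cdot 6 \left(9 + 6\right)\right)^{2} - 82 \cdot 2 \cdot 6 \left(9 + 6\right)\right) + 4\right) \left(28472 - 38705\right) = \left(\left(-203 + \left(2 \cdot 6 \cdot 15\right)^{2} - 82 \cdot 2 \cdot 6 \cdot 15\right) + 4\right) \left(-10233\right) = \left(\left(-203 + 180^{2} - 14760\right) + 4\right) \left(-10233\right) = \left(\left(-203 + 32400 - 14760\right) + 4\right) \left(-10233\right) = \left(17437 + 4\right) \left(-10233\right) = 17441 \left(-10233\right) = -178473753$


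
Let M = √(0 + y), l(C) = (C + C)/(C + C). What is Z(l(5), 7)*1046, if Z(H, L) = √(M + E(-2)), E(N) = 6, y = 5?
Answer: 1046*√(6 + √5) ≈ 3001.9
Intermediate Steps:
l(C) = 1 (l(C) = (2*C)/((2*C)) = (2*C)*(1/(2*C)) = 1)
M = √5 (M = √(0 + 5) = √5 ≈ 2.2361)
Z(H, L) = √(6 + √5) (Z(H, L) = √(√5 + 6) = √(6 + √5))
Z(l(5), 7)*1046 = √(6 + √5)*1046 = 1046*√(6 + √5)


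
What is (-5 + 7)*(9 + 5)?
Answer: 28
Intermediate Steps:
(-5 + 7)*(9 + 5) = 2*14 = 28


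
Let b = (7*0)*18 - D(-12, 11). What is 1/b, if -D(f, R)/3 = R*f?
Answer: -1/396 ≈ -0.0025253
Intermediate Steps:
D(f, R) = -3*R*f
b = -396 (b = (7*0)*18 - (-3)*11*(-12) = 0*18 - 1*396 = 0 - 396 = -396)
1/b = 1/(-396) = -1/396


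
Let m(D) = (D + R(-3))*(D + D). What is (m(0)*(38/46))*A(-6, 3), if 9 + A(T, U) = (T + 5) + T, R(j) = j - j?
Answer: 0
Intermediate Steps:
R(j) = 0
m(D) = 2*D² (m(D) = (D + 0)*(D + D) = D*(2*D) = 2*D²)
A(T, U) = -4 + 2*T (A(T, U) = -9 + ((T + 5) + T) = -9 + ((5 + T) + T) = -9 + (5 + 2*T) = -4 + 2*T)
(m(0)*(38/46))*A(-6, 3) = ((2*0²)*(38/46))*(-4 + 2*(-6)) = ((2*0)*(38*(1/46)))*(-4 - 12) = (0*(19/23))*(-16) = 0*(-16) = 0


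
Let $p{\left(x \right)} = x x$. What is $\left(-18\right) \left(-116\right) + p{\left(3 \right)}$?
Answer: $2097$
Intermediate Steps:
$p{\left(x \right)} = x^{2}$
$\left(-18\right) \left(-116\right) + p{\left(3 \right)} = \left(-18\right) \left(-116\right) + 3^{2} = 2088 + 9 = 2097$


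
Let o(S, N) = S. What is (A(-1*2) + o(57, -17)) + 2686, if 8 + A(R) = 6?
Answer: 2741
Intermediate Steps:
A(R) = -2 (A(R) = -8 + 6 = -2)
(A(-1*2) + o(57, -17)) + 2686 = (-2 + 57) + 2686 = 55 + 2686 = 2741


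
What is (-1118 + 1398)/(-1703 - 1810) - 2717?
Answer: -9545101/3513 ≈ -2717.1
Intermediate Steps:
(-1118 + 1398)/(-1703 - 1810) - 2717 = 280/(-3513) - 2717 = 280*(-1/3513) - 2717 = -280/3513 - 2717 = -9545101/3513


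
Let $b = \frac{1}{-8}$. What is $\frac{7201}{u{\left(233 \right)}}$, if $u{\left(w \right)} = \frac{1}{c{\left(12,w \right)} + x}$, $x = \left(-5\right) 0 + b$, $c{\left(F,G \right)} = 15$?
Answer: $\frac{856919}{8} \approx 1.0711 \cdot 10^{5}$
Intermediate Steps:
$b = - \frac{1}{8} \approx -0.125$
$x = - \frac{1}{8}$ ($x = \left(-5\right) 0 - \frac{1}{8} = 0 - \frac{1}{8} = - \frac{1}{8} \approx -0.125$)
$u{\left(w \right)} = \frac{8}{119}$ ($u{\left(w \right)} = \frac{1}{15 - \frac{1}{8}} = \frac{1}{\frac{119}{8}} = \frac{8}{119}$)
$\frac{7201}{u{\left(233 \right)}} = \frac{7201}{\frac{8}{119}} = 7201 \cdot \frac{119}{8} = \frac{856919}{8}$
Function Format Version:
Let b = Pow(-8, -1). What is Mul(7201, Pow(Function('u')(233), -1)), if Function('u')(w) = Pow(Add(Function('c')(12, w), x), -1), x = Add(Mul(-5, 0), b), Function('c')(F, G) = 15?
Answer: Rational(856919, 8) ≈ 1.0711e+5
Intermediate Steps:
b = Rational(-1, 8) ≈ -0.12500
x = Rational(-1, 8) (x = Add(Mul(-5, 0), Rational(-1, 8)) = Add(0, Rational(-1, 8)) = Rational(-1, 8) ≈ -0.12500)
Function('u')(w) = Rational(8, 119) (Function('u')(w) = Pow(Add(15, Rational(-1, 8)), -1) = Pow(Rational(119, 8), -1) = Rational(8, 119))
Mul(7201, Pow(Function('u')(233), -1)) = Mul(7201, Pow(Rational(8, 119), -1)) = Mul(7201, Rational(119, 8)) = Rational(856919, 8)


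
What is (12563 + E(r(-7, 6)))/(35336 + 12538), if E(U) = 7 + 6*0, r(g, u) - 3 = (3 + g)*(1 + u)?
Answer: 2095/7979 ≈ 0.26256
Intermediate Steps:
r(g, u) = 3 + (1 + u)*(3 + g) (r(g, u) = 3 + (3 + g)*(1 + u) = 3 + (1 + u)*(3 + g))
E(U) = 7 (E(U) = 7 + 0 = 7)
(12563 + E(r(-7, 6)))/(35336 + 12538) = (12563 + 7)/(35336 + 12538) = 12570/47874 = 12570*(1/47874) = 2095/7979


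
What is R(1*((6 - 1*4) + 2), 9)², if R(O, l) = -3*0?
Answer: 0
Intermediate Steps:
R(O, l) = 0
R(1*((6 - 1*4) + 2), 9)² = 0² = 0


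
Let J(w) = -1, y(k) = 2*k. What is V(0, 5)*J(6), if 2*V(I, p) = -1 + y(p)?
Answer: -9/2 ≈ -4.5000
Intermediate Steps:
V(I, p) = -1/2 + p (V(I, p) = (-1 + 2*p)/2 = -1/2 + p)
V(0, 5)*J(6) = (-1/2 + 5)*(-1) = (9/2)*(-1) = -9/2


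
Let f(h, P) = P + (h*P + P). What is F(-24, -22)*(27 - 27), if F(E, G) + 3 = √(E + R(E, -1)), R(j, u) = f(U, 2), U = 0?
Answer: 0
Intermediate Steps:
f(h, P) = 2*P + P*h (f(h, P) = P + (P*h + P) = P + (P + P*h) = 2*P + P*h)
R(j, u) = 4 (R(j, u) = 2*(2 + 0) = 2*2 = 4)
F(E, G) = -3 + √(4 + E) (F(E, G) = -3 + √(E + 4) = -3 + √(4 + E))
F(-24, -22)*(27 - 27) = (-3 + √(4 - 24))*(27 - 27) = (-3 + √(-20))*0 = (-3 + 2*I*√5)*0 = 0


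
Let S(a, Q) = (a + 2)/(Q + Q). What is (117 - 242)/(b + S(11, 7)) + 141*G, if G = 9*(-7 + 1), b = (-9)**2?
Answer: -8735008/1147 ≈ -7615.5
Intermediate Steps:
S(a, Q) = (2 + a)/(2*Q) (S(a, Q) = (2 + a)/((2*Q)) = (2 + a)*(1/(2*Q)) = (2 + a)/(2*Q))
b = 81
G = -54 (G = 9*(-6) = -54)
(117 - 242)/(b + S(11, 7)) + 141*G = (117 - 242)/(81 + (1/2)*(2 + 11)/7) + 141*(-54) = -125/(81 + (1/2)*(1/7)*13) - 7614 = -125/(81 + 13/14) - 7614 = -125/1147/14 - 7614 = -125*14/1147 - 7614 = -1750/1147 - 7614 = -8735008/1147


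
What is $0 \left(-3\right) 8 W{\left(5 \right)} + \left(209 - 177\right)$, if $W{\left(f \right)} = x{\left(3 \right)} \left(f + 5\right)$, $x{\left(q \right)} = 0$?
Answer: $32$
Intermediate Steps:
$W{\left(f \right)} = 0$ ($W{\left(f \right)} = 0 \left(f + 5\right) = 0 \left(5 + f\right) = 0$)
$0 \left(-3\right) 8 W{\left(5 \right)} + \left(209 - 177\right) = 0 \left(-3\right) 8 \cdot 0 + \left(209 - 177\right) = 0 \left(\left(-24\right) 0\right) + \left(209 - 177\right) = 0 \cdot 0 + 32 = 0 + 32 = 32$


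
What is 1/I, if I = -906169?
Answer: -1/906169 ≈ -1.1035e-6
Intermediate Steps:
1/I = 1/(-906169) = -1/906169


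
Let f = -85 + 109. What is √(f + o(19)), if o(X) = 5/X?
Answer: √8759/19 ≈ 4.9258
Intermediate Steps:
f = 24
√(f + o(19)) = √(24 + 5/19) = √(461/19) = √8759/19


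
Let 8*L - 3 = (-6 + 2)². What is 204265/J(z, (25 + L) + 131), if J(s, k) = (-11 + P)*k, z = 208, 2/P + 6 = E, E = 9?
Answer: -4902360/39277 ≈ -124.82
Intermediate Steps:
L = 19/8 (L = 3/8 + (-6 + 2)²/8 = 3/8 + (⅛)*(-4)² = 3/8 + (⅛)*16 = 3/8 + 2 = 19/8 ≈ 2.3750)
P = ⅔ (P = 2/(-6 + 9) = 2/3 = 2*(⅓) = ⅔ ≈ 0.66667)
J(s, k) = -31*k/3 (J(s, k) = (-11 + ⅔)*k = -31*k/3)
204265/J(z, (25 + L) + 131) = 204265/((-31*((25 + 19/8) + 131)/3)) = 204265/((-31*(219/8 + 131)/3)) = 204265/((-31/3*1267/8)) = 204265/(-39277/24) = 204265*(-24/39277) = -4902360/39277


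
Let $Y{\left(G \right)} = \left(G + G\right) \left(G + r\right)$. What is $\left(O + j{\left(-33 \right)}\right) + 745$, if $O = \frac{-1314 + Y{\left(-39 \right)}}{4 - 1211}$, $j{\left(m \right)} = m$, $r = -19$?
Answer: $\frac{856174}{1207} \approx 709.34$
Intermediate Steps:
$Y{\left(G \right)} = 2 G \left(-19 + G\right)$ ($Y{\left(G \right)} = \left(G + G\right) \left(G - 19\right) = 2 G \left(-19 + G\right)$)
$O = - \frac{3210}{1207}$ ($O = \frac{-1314 + 2 \left(-39\right) \left(-19 - 39\right)}{4 - 1211} = \frac{-1314 + 2 \left(-39\right) \left(-58\right)}{-1207} = \left(-1314 + 4524\right) \left(- \frac{1}{1207}\right) = 3210 \left(- \frac{1}{1207}\right) = - \frac{3210}{1207} \approx -2.6595$)
$\left(O + j{\left(-33 \right)}\right) + 745 = \left(- \frac{3210}{1207} - 33\right) + 745 = - \frac{43041}{1207} + 745 = \frac{856174}{1207}$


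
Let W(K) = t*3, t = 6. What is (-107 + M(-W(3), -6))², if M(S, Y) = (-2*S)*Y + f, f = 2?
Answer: 103041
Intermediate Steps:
W(K) = 18 (W(K) = 6*3 = 18)
M(S, Y) = 2 - 2*S*Y (M(S, Y) = (-2*S)*Y + 2 = -2*S*Y + 2 = 2 - 2*S*Y)
(-107 + M(-W(3), -6))² = (-107 + (2 - 2*(-1*18)*(-6)))² = (-107 + (2 - 2*(-18)*(-6)))² = (-107 + (2 - 216))² = (-107 - 214)² = (-321)² = 103041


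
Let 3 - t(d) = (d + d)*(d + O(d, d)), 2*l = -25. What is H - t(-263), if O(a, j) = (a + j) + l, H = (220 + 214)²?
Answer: 609942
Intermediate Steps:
l = -25/2 (l = (½)*(-25) = -25/2 ≈ -12.500)
H = 188356 (H = 434² = 188356)
O(a, j) = -25/2 + a + j (O(a, j) = (a + j) - 25/2 = -25/2 + a + j)
t(d) = 3 - 2*d*(-25/2 + 3*d) (t(d) = 3 - (d + d)*(d + (-25/2 + d + d)) = 3 - 2*d*(d + (-25/2 + 2*d)) = 3 - 2*d*(-25/2 + 3*d))
H - t(-263) = 188356 - (3 - 6*(-263)² + 25*(-263)) = 188356 - (3 - 6*69169 - 6575) = 188356 - (3 - 415014 - 6575) = 188356 - 1*(-421586) = 188356 + 421586 = 609942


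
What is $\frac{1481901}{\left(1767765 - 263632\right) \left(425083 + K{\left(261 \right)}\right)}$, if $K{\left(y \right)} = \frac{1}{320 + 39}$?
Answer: $\frac{177334153}{76512637543378} \approx 2.3177 \cdot 10^{-6}$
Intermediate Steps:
$K{\left(y \right)} = \frac{1}{359}$
$\frac{1481901}{\left(1767765 - 263632\right) \left(425083 + K{\left(261 \right)}\right)} = \frac{1481901}{\left(1767765 - 263632\right) \left(425083 + \frac{1}{359}\right)} = \frac{1481901}{1504133 \cdot \frac{152604798}{359}} = \frac{1481901}{\frac{229537912630134}{359}} = 1481901 \cdot \frac{359}{229537912630134} = \frac{177334153}{76512637543378}$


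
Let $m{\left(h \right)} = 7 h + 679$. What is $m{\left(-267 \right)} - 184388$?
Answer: $-185578$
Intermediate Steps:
$m{\left(h \right)} = 679 + 7 h$
$m{\left(-267 \right)} - 184388 = \left(679 + 7 \left(-267\right)\right) - 184388 = \left(679 - 1869\right) - 184388 = -1190 - 184388 = -185578$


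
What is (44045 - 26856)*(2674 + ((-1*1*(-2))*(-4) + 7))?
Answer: 45946197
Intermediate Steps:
(44045 - 26856)*(2674 + ((-1*1*(-2))*(-4) + 7)) = 17189*(2674 + (-1*(-2)*(-4) + 7)) = 17189*(2674 + (2*(-4) + 7)) = 17189*(2674 + (-8 + 7)) = 17189*(2674 - 1) = 17189*2673 = 45946197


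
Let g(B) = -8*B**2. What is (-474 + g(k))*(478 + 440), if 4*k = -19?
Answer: -600831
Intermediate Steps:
k = -19/4 (k = (1/4)*(-19) = -19/4 ≈ -4.7500)
(-474 + g(k))*(478 + 440) = (-474 - 8*(-19/4)**2)*(478 + 440) = (-474 - 8*361/16)*918 = (-474 - 361/2)*918 = -1309/2*918 = -600831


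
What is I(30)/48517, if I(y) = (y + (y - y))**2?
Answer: 900/48517 ≈ 0.018550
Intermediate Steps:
I(y) = y**2 (I(y) = (y + 0)**2 = y**2)
I(30)/48517 = 30**2/48517 = 900*(1/48517) = 900/48517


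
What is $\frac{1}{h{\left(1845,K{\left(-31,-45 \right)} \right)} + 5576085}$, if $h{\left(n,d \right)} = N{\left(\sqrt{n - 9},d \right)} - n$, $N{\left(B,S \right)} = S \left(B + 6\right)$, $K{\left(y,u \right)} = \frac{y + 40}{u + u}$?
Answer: $\frac{9290399}{51786908147490} + \frac{\sqrt{51}}{51786908147490} \approx 1.794 \cdot 10^{-7}$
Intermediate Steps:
$K{\left(y,u \right)} = \frac{40 + y}{2 u}$
$N{\left(B,S \right)} = S \left(6 + B\right)$
$h{\left(n,d \right)} = - n + d \left(6 + \sqrt{-9 + n}\right)$ ($h{\left(n,d \right)} = d \left(6 + \sqrt{n - 9}\right) - n = d \left(6 + \sqrt{-9 + n}\right) - n = - n + d \left(6 + \sqrt{-9 + n}\right)$)
$\frac{1}{h{\left(1845,K{\left(-31,-45 \right)} \right)} + 5576085} = \frac{1}{\left(\left(-1\right) 1845 + \frac{40 - 31}{2 \left(-45\right)} \left(6 + \sqrt{-9 + 1845}\right)\right) + 5576085} = \frac{1}{\left(-1845 + \frac{1}{2} \left(- \frac{1}{45}\right) 9 \left(6 + \sqrt{1836}\right)\right) + 5576085} = \frac{1}{\left(-1845 - \frac{6 + 6 \sqrt{51}}{10}\right) + 5576085} = \frac{1}{\left(-1845 - \left(\frac{3}{5} + \frac{3 \sqrt{51}}{5}\right)\right) + 5576085} = \frac{1}{\left(- \frac{9228}{5} - \frac{3 \sqrt{51}}{5}\right) + 5576085} = \frac{1}{\frac{27871197}{5} - \frac{3 \sqrt{51}}{5}}$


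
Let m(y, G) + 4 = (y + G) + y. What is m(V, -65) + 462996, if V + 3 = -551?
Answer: 461819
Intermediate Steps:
V = -554 (V = -3 - 551 = -554)
m(y, G) = -4 + G + 2*y (m(y, G) = -4 + ((y + G) + y) = -4 + ((G + y) + y) = -4 + (G + 2*y) = -4 + G + 2*y)
m(V, -65) + 462996 = (-4 - 65 + 2*(-554)) + 462996 = (-4 - 65 - 1108) + 462996 = -1177 + 462996 = 461819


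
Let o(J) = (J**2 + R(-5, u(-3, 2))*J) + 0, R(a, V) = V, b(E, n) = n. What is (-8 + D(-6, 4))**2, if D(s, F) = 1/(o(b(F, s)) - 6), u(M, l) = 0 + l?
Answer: 20449/324 ≈ 63.114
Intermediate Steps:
u(M, l) = l
o(J) = J**2 + 2*J (o(J) = (J**2 + 2*J) + 0 = J**2 + 2*J)
D(s, F) = 1/(-6 + s*(2 + s)) (D(s, F) = 1/(s*(2 + s) - 6) = 1/(-6 + s*(2 + s)))
(-8 + D(-6, 4))**2 = (-8 + 1/(-6 - 6*(2 - 6)))**2 = (-8 + 1/(-6 - 6*(-4)))**2 = (-8 + 1/(-6 + 24))**2 = (-8 + 1/18)**2 = (-143/18)**2 = 20449/324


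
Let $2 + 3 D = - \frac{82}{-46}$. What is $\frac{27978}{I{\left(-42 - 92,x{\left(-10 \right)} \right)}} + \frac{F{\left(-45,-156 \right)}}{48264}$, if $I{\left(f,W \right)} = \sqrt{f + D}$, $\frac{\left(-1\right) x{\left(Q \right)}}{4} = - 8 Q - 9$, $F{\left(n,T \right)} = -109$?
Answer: $- \frac{109}{48264} - \frac{27978 i \sqrt{759}}{319} \approx -0.0022584 - 2416.3 i$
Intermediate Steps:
$D = - \frac{5}{69}$ ($D = - \frac{2}{3} + \frac{\left(-82\right) \frac{1}{-46}}{3} = - \frac{2}{3} + \frac{\left(-82\right) \left(- \frac{1}{46}\right)}{3} = - \frac{2}{3} + \frac{1}{3} \cdot \frac{41}{23} = - \frac{2}{3} + \frac{41}{69} = - \frac{5}{69} \approx -0.072464$)
$x{\left(Q \right)} = 36 + 32 Q$ ($x{\left(Q \right)} = - 4 \left(- 8 Q - 9\right) = - 4 \left(-9 - 8 Q\right) = 36 + 32 Q$)
$I{\left(f,W \right)} = \sqrt{- \frac{5}{69} + f}$ ($I{\left(f,W \right)} = \sqrt{f - \frac{5}{69}} = \sqrt{- \frac{5}{69} + f}$)
$\frac{27978}{I{\left(-42 - 92,x{\left(-10 \right)} \right)}} + \frac{F{\left(-45,-156 \right)}}{48264} = \frac{27978}{\frac{1}{69} \sqrt{-345 + 4761 \left(-42 - 92\right)}} - \frac{109}{48264} = \frac{27978}{\frac{1}{69} \sqrt{-345 + 4761 \left(-134\right)}} - \frac{109}{48264} = \frac{27978}{\frac{1}{69} \sqrt{-345 - 637974}} - \frac{109}{48264} = \frac{27978}{\frac{1}{69} \sqrt{-638319}} - \frac{109}{48264} = \frac{27978}{\frac{1}{69} \cdot 29 i \sqrt{759}} - \frac{109}{48264} = \frac{27978}{\frac{29}{69} i \sqrt{759}} - \frac{109}{48264} = 27978 \left(- \frac{i \sqrt{759}}{319}\right) - \frac{109}{48264} = - \frac{27978 i \sqrt{759}}{319} - \frac{109}{48264} = - \frac{109}{48264} - \frac{27978 i \sqrt{759}}{319}$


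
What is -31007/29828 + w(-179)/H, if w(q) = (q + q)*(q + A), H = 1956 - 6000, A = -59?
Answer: -666714305/30156108 ≈ -22.109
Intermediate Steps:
H = -4044
w(q) = 2*q*(-59 + q) (w(q) = (q + q)*(q - 59) = (2*q)*(-59 + q) = 2*q*(-59 + q))
-31007/29828 + w(-179)/H = -31007/29828 + (2*(-179)*(-59 - 179))/(-4044) = -31007*1/29828 + (2*(-179)*(-238))*(-1/4044) = -31007/29828 + 85204*(-1/4044) = -31007/29828 - 21301/1011 = -666714305/30156108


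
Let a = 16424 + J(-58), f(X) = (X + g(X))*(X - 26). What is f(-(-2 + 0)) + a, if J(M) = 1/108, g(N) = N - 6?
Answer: 1778977/108 ≈ 16472.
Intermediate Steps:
g(N) = -6 + N
J(M) = 1/108
f(X) = (-26 + X)*(-6 + 2*X) (f(X) = (X + (-6 + X))*(X - 26) = (-6 + 2*X)*(-26 + X) = (-26 + X)*(-6 + 2*X))
a = 1773793/108 (a = 16424 + 1/108 = 1773793/108 ≈ 16424.)
f(-(-2 + 0)) + a = (156 - (-58)*(-2 + 0) + 2*(-(-2 + 0))²) + 1773793/108 = (156 - (-58)*(-2) + 2*(-1*(-2))²) + 1773793/108 = (156 - 58*2 + 2*2²) + 1773793/108 = (156 - 116 + 2*4) + 1773793/108 = (156 - 116 + 8) + 1773793/108 = 48 + 1773793/108 = 1778977/108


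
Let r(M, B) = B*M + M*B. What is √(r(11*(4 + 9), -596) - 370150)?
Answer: I*√540606 ≈ 735.26*I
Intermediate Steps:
r(M, B) = 2*B*M (r(M, B) = B*M + B*M = 2*B*M)
√(r(11*(4 + 9), -596) - 370150) = √(2*(-596)*(11*(4 + 9)) - 370150) = √(2*(-596)*(11*13) - 370150) = √(2*(-596)*143 - 370150) = √(-170456 - 370150) = √(-540606) = I*√540606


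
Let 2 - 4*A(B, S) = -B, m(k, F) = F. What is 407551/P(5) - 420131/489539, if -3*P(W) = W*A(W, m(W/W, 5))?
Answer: -2394160012453/17133865 ≈ -1.3973e+5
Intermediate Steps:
A(B, S) = ½ + B/4 (A(B, S) = ½ - (-1)*B/4 = ½ + B/4)
P(W) = -W*(½ + W/4)/3
407551/P(5) - 420131/489539 = 407551/((-1/12*5*(2 + 5))) - 420131/489539 = 407551/((-1/12*5*7)) - 420131*1/489539 = 407551/(-35/12) - 420131/489539 = 407551*(-12/35) - 420131/489539 = -4890612/35 - 420131/489539 = -2394160012453/17133865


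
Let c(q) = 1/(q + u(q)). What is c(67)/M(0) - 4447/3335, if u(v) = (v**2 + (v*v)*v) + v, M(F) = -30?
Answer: -8148309919/6110773860 ≈ -1.3334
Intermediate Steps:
u(v) = v + v**2 + v**3 (u(v) = (v**2 + v**2*v) + v = (v**2 + v**3) + v = v + v**2 + v**3)
c(q) = 1/(q + q*(1 + q + q**2))
c(67)/M(0) - 4447/3335 = (1/(67*(2 + 67 + 67**2)))/(-30) - 4447/3335 = (1/(67*(2 + 67 + 4489)))*(-1/30) - 4447*1/3335 = ((1/67)/4558)*(-1/30) - 4447/3335 = ((1/67)*(1/4558))*(-1/30) - 4447/3335 = (1/305386)*(-1/30) - 4447/3335 = -1/9161580 - 4447/3335 = -8148309919/6110773860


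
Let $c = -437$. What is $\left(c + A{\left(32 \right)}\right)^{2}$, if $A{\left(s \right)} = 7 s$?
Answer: $45369$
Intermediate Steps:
$\left(c + A{\left(32 \right)}\right)^{2} = \left(-437 + 7 \cdot 32\right)^{2} = \left(-437 + 224\right)^{2} = \left(-213\right)^{2} = 45369$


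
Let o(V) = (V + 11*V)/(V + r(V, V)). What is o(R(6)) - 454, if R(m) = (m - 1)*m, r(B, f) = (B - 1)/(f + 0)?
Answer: -410966/929 ≈ -442.37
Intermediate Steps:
r(B, f) = (-1 + B)/f
R(m) = m*(-1 + m) (R(m) = (-1 + m)*m = m*(-1 + m))
o(V) = 12*V/(V + (-1 + V)/V) (o(V) = (V + 11*V)/(V + (-1 + V)/V) = (12*V)/(V + (-1 + V)/V) = 12*V/(V + (-1 + V)/V))
o(R(6)) - 454 = 12*(6*(-1 + 6))**2/(-1 + 6*(-1 + 6) + (6*(-1 + 6))**2) - 454 = 12*(6*5)**2/(-1 + 6*5 + (6*5)**2) - 454 = 12*30**2/(-1 + 30 + 30**2) - 454 = 12*900/(-1 + 30 + 900) - 454 = 12*900/929 - 454 = 12*900*(1/929) - 454 = 10800/929 - 454 = -410966/929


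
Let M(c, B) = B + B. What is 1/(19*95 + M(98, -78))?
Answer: 1/1649 ≈ 0.00060643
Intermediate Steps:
M(c, B) = 2*B
1/(19*95 + M(98, -78)) = 1/(19*95 + 2*(-78)) = 1/(1805 - 156) = 1/1649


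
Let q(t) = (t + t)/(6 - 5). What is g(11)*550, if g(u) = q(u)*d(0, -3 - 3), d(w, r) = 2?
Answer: 24200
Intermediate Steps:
q(t) = 2*t (q(t) = (2*t)/1 = (2*t)*1 = 2*t)
g(u) = 4*u (g(u) = (2*u)*2 = 4*u)
g(11)*550 = (4*11)*550 = 44*550 = 24200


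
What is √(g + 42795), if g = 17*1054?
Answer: √60713 ≈ 246.40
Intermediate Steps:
g = 17918
√(g + 42795) = √(17918 + 42795) = √60713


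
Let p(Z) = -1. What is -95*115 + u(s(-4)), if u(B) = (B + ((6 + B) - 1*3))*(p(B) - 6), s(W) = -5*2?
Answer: -10806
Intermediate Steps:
s(W) = -10
u(B) = -21 - 14*B (u(B) = (B + ((6 + B) - 1*3))*(-1 - 6) = (B + ((6 + B) - 3))*(-7) = (B + (3 + B))*(-7) = (3 + 2*B)*(-7) = -21 - 14*B)
-95*115 + u(s(-4)) = -95*115 + (-21 - 14*(-10)) = -10925 + (-21 + 140) = -10925 + 119 = -10806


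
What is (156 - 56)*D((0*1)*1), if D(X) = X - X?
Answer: 0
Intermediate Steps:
D(X) = 0
(156 - 56)*D((0*1)*1) = (156 - 56)*0 = 100*0 = 0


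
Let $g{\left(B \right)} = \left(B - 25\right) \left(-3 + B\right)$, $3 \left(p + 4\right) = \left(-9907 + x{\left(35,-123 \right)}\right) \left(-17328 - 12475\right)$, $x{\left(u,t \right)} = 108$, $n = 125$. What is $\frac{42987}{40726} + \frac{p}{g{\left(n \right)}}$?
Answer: $\frac{169931106613}{21293880} \approx 7980.3$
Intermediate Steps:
$p = \frac{292039585}{3}$ ($p = -4 + \frac{\left(-9907 + 108\right) \left(-17328 - 12475\right)}{3} = -4 + \frac{\left(-9799\right) \left(-29803\right)}{3} = -4 + \frac{1}{3} \cdot 292039597 = -4 + \frac{292039597}{3} = \frac{292039585}{3} \approx 9.7347 \cdot 10^{7}$)
$g{\left(B \right)} = \left(-25 + B\right) \left(-3 + B\right)$ ($g{\left(B \right)} = \left(B - 25\right) \left(-3 + B\right) = \left(-25 + B\right) \left(-3 + B\right)$)
$\frac{42987}{40726} + \frac{p}{g{\left(n \right)}} = \frac{42987}{40726} + \frac{292039585}{3 \left(75 + 125^{2} - 3500\right)} = 42987 \cdot \frac{1}{40726} + \frac{292039585}{3 \left(75 + 15625 - 3500\right)} = \frac{6141}{5818} + \frac{292039585}{3 \cdot 12200} = \frac{6141}{5818} + \frac{292039585}{3} \cdot \frac{1}{12200} = \frac{6141}{5818} + \frac{58407917}{7320} = \frac{169931106613}{21293880}$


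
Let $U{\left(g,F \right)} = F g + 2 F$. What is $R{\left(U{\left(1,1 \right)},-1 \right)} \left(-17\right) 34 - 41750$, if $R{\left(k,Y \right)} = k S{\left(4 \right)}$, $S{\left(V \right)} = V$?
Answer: $-48686$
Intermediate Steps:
$U{\left(g,F \right)} = 2 F + F g$
$R{\left(k,Y \right)} = 4 k$ ($R{\left(k,Y \right)} = k 4 = 4 k$)
$R{\left(U{\left(1,1 \right)},-1 \right)} \left(-17\right) 34 - 41750 = 4 \cdot 1 \left(2 + 1\right) \left(-17\right) 34 - 41750 = 4 \cdot 1 \cdot 3 \left(-17\right) 34 - 41750 = 4 \cdot 3 \left(-17\right) 34 - 41750 = 12 \left(-17\right) 34 - 41750 = \left(-204\right) 34 - 41750 = -6936 - 41750 = -48686$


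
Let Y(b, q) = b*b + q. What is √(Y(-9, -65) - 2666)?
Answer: 5*I*√106 ≈ 51.478*I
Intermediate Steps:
Y(b, q) = q + b² (Y(b, q) = b² + q = q + b²)
√(Y(-9, -65) - 2666) = √((-65 + (-9)²) - 2666) = √((-65 + 81) - 2666) = √(16 - 2666) = √(-2650) = 5*I*√106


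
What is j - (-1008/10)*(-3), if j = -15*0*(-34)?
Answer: -1512/5 ≈ -302.40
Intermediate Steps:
j = 0 (j = 0*(-34) = 0)
j - (-1008/10)*(-3) = 0 - (-1008/10)*(-3) = 0 - (-28*18/5)*(-3) = 0 - (-504)*(-3)/5 = 0 - 1*1512/5 = 0 - 1512/5 = -1512/5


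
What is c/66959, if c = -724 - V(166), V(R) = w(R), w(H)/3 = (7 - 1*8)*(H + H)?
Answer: 272/66959 ≈ 0.0040622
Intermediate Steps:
w(H) = -6*H (w(H) = 3*((7 - 1*8)*(H + H)) = 3*((7 - 8)*(2*H)) = 3*(-2*H) = -6*H)
V(R) = -6*R
c = 272 (c = -724 - (-6)*166 = -724 - 1*(-996) = -724 + 996 = 272)
c/66959 = 272/66959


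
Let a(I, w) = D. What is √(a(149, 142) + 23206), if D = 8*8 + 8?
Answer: √23278 ≈ 152.57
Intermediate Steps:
D = 72 (D = 64 + 8 = 72)
a(I, w) = 72
√(a(149, 142) + 23206) = √(72 + 23206) = √23278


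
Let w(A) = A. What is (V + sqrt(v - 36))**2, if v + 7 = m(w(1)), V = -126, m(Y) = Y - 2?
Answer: 15832 - 504*I*sqrt(11) ≈ 15832.0 - 1671.6*I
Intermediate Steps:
m(Y) = -2 + Y
v = -8 (v = -7 + (-2 + 1) = -7 - 1 = -8)
(V + sqrt(v - 36))**2 = (-126 + sqrt(-8 - 36))**2 = (-126 + sqrt(-44))**2 = (-126 + 2*I*sqrt(11))**2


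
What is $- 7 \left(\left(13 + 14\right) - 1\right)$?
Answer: $-182$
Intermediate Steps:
$- 7 \left(\left(13 + 14\right) - 1\right) = - 7 \left(27 - 1\right) = \left(-7\right) 26 = -182$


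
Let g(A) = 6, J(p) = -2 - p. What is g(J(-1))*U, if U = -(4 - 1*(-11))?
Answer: -90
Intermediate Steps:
U = -15 (U = -(4 + 11) = -1*15 = -15)
g(J(-1))*U = 6*(-15) = -90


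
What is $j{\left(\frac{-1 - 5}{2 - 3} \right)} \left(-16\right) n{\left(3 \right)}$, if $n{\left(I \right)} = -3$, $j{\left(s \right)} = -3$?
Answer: $-144$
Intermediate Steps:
$j{\left(\frac{-1 - 5}{2 - 3} \right)} \left(-16\right) n{\left(3 \right)} = \left(-3\right) \left(-16\right) \left(-3\right) = 48 \left(-3\right) = -144$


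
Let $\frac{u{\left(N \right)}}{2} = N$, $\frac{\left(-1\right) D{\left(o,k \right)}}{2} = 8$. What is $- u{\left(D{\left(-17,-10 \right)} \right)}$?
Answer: $32$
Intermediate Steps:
$D{\left(o,k \right)} = -16$ ($D{\left(o,k \right)} = \left(-2\right) 8 = -16$)
$u{\left(N \right)} = 2 N$
$- u{\left(D{\left(-17,-10 \right)} \right)} = - 2 \left(-16\right) = \left(-1\right) \left(-32\right) = 32$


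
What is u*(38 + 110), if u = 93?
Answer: 13764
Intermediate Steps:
u*(38 + 110) = 93*(38 + 110) = 93*148 = 13764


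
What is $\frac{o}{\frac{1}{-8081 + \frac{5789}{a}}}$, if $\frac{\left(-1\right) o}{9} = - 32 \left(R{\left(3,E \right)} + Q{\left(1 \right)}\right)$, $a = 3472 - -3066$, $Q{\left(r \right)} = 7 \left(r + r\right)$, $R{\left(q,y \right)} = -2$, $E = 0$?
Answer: $- \frac{13040917056}{467} \approx -2.7925 \cdot 10^{7}$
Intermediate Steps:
$Q{\left(r \right)} = 14 r$ ($Q{\left(r \right)} = 7 \cdot 2 r = 14 r$)
$a = 6538$ ($a = 3472 + 3066 = 6538$)
$o = 3456$ ($o = - 9 \left(- 32 \left(-2 + 14 \cdot 1\right)\right) = - 9 \left(- 32 \left(-2 + 14\right)\right) = - 9 \left(\left(-32\right) 12\right) = \left(-9\right) \left(-384\right) = 3456$)
$\frac{o}{\frac{1}{-8081 + \frac{5789}{a}}} = \frac{3456}{\frac{1}{-8081 + \frac{5789}{6538}}} = \frac{3456}{\frac{1}{-8081 + 5789 \cdot \frac{1}{6538}}} = \frac{3456}{\frac{1}{-8081 + \frac{827}{934}}} = \frac{3456}{\frac{1}{- \frac{7546827}{934}}} = \frac{3456}{- \frac{934}{7546827}} = 3456 \left(- \frac{7546827}{934}\right) = - \frac{13040917056}{467}$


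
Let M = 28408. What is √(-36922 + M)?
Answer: 3*I*√946 ≈ 92.271*I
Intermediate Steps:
√(-36922 + M) = √(-36922 + 28408) = √(-8514) = 3*I*√946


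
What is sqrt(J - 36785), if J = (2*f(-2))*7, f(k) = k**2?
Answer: 3*I*sqrt(4081) ≈ 191.65*I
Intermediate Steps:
J = 56 (J = (2*(-2)**2)*7 = (2*4)*7 = 8*7 = 56)
sqrt(J - 36785) = sqrt(56 - 36785) = sqrt(-36729) = 3*I*sqrt(4081)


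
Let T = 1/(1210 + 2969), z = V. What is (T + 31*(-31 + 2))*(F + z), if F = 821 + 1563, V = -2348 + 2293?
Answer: -8749866680/4179 ≈ -2.0938e+6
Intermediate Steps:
V = -55
z = -55
T = 1/4179 ≈ 0.00023929
F = 2384
(T + 31*(-31 + 2))*(F + z) = (1/4179 + 31*(-31 + 2))*(2384 - 55) = (1/4179 + 31*(-29))*2329 = (1/4179 - 899)*2329 = -3756920/4179*2329 = -8749866680/4179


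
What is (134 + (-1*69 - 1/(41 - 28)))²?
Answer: 712336/169 ≈ 4215.0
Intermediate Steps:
(134 + (-1*69 - 1/(41 - 28)))² = (134 + (-69 - 1/13))² = (134 - 898/13)² = (844/13)² = 712336/169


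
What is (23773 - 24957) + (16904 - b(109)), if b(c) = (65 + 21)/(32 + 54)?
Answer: 15719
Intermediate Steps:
b(c) = 1 (b(c) = 86/86 = 86*(1/86) = 1)
(23773 - 24957) + (16904 - b(109)) = (23773 - 24957) + (16904 - 1*1) = -1184 + (16904 - 1) = -1184 + 16903 = 15719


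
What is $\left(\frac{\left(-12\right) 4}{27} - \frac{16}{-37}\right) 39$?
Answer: $- \frac{5824}{111} \approx -52.468$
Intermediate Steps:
$\left(\frac{\left(-12\right) 4}{27} - \frac{16}{-37}\right) 39 = \left(\left(-48\right) \frac{1}{27} - - \frac{16}{37}\right) 39 = \left(- \frac{16}{9} + \frac{16}{37}\right) 39 = \left(- \frac{448}{333}\right) 39 = - \frac{5824}{111}$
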